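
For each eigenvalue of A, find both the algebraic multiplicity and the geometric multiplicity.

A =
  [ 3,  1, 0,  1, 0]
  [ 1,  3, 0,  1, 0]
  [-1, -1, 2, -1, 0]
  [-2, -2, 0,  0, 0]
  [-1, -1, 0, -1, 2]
λ = 2: alg = 5, geom = 4

Step 1 — factor the characteristic polynomial to read off the algebraic multiplicities:
  χ_A(x) = (x - 2)^5

Step 2 — compute geometric multiplicities via the rank-nullity identity g(λ) = n − rank(A − λI):
  rank(A − (2)·I) = 1, so dim ker(A − (2)·I) = n − 1 = 4

Summary:
  λ = 2: algebraic multiplicity = 5, geometric multiplicity = 4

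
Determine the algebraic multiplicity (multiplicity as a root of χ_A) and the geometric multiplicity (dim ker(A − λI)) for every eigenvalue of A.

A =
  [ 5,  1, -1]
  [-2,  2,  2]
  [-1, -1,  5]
λ = 4: alg = 3, geom = 2

Step 1 — factor the characteristic polynomial to read off the algebraic multiplicities:
  χ_A(x) = (x - 4)^3

Step 2 — compute geometric multiplicities via the rank-nullity identity g(λ) = n − rank(A − λI):
  rank(A − (4)·I) = 1, so dim ker(A − (4)·I) = n − 1 = 2

Summary:
  λ = 4: algebraic multiplicity = 3, geometric multiplicity = 2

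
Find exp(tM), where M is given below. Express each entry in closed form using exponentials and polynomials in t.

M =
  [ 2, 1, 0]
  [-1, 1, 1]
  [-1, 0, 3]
e^{tM} =
  [-t^2*exp(2*t)/2 + exp(2*t), -t^2*exp(2*t)/2 + t*exp(2*t), t^2*exp(2*t)/2]
  [-t*exp(2*t), -t*exp(2*t) + exp(2*t), t*exp(2*t)]
  [-t^2*exp(2*t)/2 - t*exp(2*t), -t^2*exp(2*t)/2, t^2*exp(2*t)/2 + t*exp(2*t) + exp(2*t)]

Strategy: write M = P · J · P⁻¹ where J is a Jordan canonical form, so e^{tM} = P · e^{tJ} · P⁻¹, and e^{tJ} can be computed block-by-block.

M has Jordan form
J =
  [2, 1, 0]
  [0, 2, 1]
  [0, 0, 2]
(up to reordering of blocks).

Per-block formulas:
  For a 3×3 Jordan block J_3(2): exp(t · J_3(2)) = e^(2t)·(I + t·N + (t^2/2)·N^2), where N is the 3×3 nilpotent shift.

After assembling e^{tJ} and conjugating by P, we get:

e^{tM} =
  [-t^2*exp(2*t)/2 + exp(2*t), -t^2*exp(2*t)/2 + t*exp(2*t), t^2*exp(2*t)/2]
  [-t*exp(2*t), -t*exp(2*t) + exp(2*t), t*exp(2*t)]
  [-t^2*exp(2*t)/2 - t*exp(2*t), -t^2*exp(2*t)/2, t^2*exp(2*t)/2 + t*exp(2*t) + exp(2*t)]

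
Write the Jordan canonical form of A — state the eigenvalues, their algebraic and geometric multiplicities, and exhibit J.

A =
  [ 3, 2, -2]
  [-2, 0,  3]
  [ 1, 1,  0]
J_3(1)

The characteristic polynomial is
  det(x·I − A) = x^3 - 3*x^2 + 3*x - 1 = (x - 1)^3

Eigenvalues and multiplicities (the geometric multiplicity of λ is n − rank(A − λI), which equals the number of Jordan blocks for λ):
  λ = 1: algebraic multiplicity = 3, geometric multiplicity = 1

Determining the block sizes for each eigenvalue:
  λ = 1: one block (gm = 1), so the single block has size am = 3 → block sizes [3]

Assembling the blocks gives a Jordan form
J =
  [1, 1, 0]
  [0, 1, 1]
  [0, 0, 1]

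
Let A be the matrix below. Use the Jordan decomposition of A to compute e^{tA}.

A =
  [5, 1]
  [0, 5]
e^{tA} =
  [exp(5*t), t*exp(5*t)]
  [0, exp(5*t)]

Strategy: write A = P · J · P⁻¹ where J is a Jordan canonical form, so e^{tA} = P · e^{tJ} · P⁻¹, and e^{tJ} can be computed block-by-block.

A has Jordan form
J =
  [5, 1]
  [0, 5]
(up to reordering of blocks).

Per-block formulas:
  For a 2×2 Jordan block J_2(5): exp(t · J_2(5)) = e^(5t)·(I + t·N), where N is the 2×2 nilpotent shift.

After assembling e^{tJ} and conjugating by P, we get:

e^{tA} =
  [exp(5*t), t*exp(5*t)]
  [0, exp(5*t)]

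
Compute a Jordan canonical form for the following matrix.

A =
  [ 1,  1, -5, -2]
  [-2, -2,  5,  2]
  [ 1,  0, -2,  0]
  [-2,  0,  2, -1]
J_3(-1) ⊕ J_1(-1)

The characteristic polynomial is
  det(x·I − A) = x^4 + 4*x^3 + 6*x^2 + 4*x + 1 = (x + 1)^4

Eigenvalues and multiplicities (the geometric multiplicity of λ is n − rank(A − λI), which equals the number of Jordan blocks for λ):
  λ = -1: algebraic multiplicity = 4, geometric multiplicity = 2

Determining the block sizes for each eigenvalue:
  λ = -1: with am = 4 and gm = 2, the partition is not yet determined (e.g. several partitions of 4 into 2 parts exist). Let N = A − (-1)·I. Computing rank(N^1) = 2, rank(N^2) = 1, rank(N^3) = 0; the number of blocks of size ≥ j is rank(N^{j−1}) − rank(N^j), giving [2, 1, 1]. So we have 1 block(s) of size 3, 1 block(s) of size 1 → block sizes [3, 1]

Assembling the blocks gives a Jordan form
J =
  [-1,  1,  0,  0]
  [ 0, -1,  1,  0]
  [ 0,  0, -1,  0]
  [ 0,  0,  0, -1]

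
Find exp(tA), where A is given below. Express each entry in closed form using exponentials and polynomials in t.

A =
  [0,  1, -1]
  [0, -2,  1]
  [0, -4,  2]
e^{tA} =
  [1, t^2 + t, -t^2/2 - t]
  [0, 1 - 2*t, t]
  [0, -4*t, 2*t + 1]

Strategy: write A = P · J · P⁻¹ where J is a Jordan canonical form, so e^{tA} = P · e^{tJ} · P⁻¹, and e^{tJ} can be computed block-by-block.

A has Jordan form
J =
  [0, 1, 0]
  [0, 0, 1]
  [0, 0, 0]
(up to reordering of blocks).

Per-block formulas:
  For a 3×3 Jordan block J_3(0): exp(t · J_3(0)) = e^(0t)·(I + t·N + (t^2/2)·N^2), where N is the 3×3 nilpotent shift.

After assembling e^{tJ} and conjugating by P, we get:

e^{tA} =
  [1, t^2 + t, -t^2/2 - t]
  [0, 1 - 2*t, t]
  [0, -4*t, 2*t + 1]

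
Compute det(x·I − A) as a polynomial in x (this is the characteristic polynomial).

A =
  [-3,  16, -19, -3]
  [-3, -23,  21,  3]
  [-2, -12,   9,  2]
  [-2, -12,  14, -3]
x^4 + 20*x^3 + 150*x^2 + 500*x + 625

Expanding det(x·I − A) (e.g. by cofactor expansion or by noting that A is similar to its Jordan form J, which has the same characteristic polynomial as A) gives
  χ_A(x) = x^4 + 20*x^3 + 150*x^2 + 500*x + 625
which factors as (x + 5)^4. The eigenvalues (with algebraic multiplicities) are λ = -5 with multiplicity 4.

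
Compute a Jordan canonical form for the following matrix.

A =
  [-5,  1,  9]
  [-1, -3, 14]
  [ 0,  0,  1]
J_2(-4) ⊕ J_1(1)

The characteristic polynomial is
  det(x·I − A) = x^3 + 7*x^2 + 8*x - 16 = (x - 1)*(x + 4)^2

Eigenvalues and multiplicities (the geometric multiplicity of λ is n − rank(A − λI), which equals the number of Jordan blocks for λ):
  λ = -4: algebraic multiplicity = 2, geometric multiplicity = 1
  λ = 1: algebraic multiplicity = 1, geometric multiplicity = 1

Determining the block sizes for each eigenvalue:
  λ = -4: one block (gm = 1), so the single block has size am = 2 → block sizes [2]
  λ = 1: one block (gm = 1), so the single block has size am = 1 → block sizes [1]

Assembling the blocks gives a Jordan form
J =
  [-4,  1, 0]
  [ 0, -4, 0]
  [ 0,  0, 1]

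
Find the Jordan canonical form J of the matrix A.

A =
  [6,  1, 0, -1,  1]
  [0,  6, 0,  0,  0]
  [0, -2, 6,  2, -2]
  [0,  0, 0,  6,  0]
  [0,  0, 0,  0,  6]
J_2(6) ⊕ J_1(6) ⊕ J_1(6) ⊕ J_1(6)

The characteristic polynomial is
  det(x·I − A) = x^5 - 30*x^4 + 360*x^3 - 2160*x^2 + 6480*x - 7776 = (x - 6)^5

Eigenvalues and multiplicities (the geometric multiplicity of λ is n − rank(A − λI), which equals the number of Jordan blocks for λ):
  λ = 6: algebraic multiplicity = 5, geometric multiplicity = 4

Determining the block sizes for each eigenvalue:
  λ = 6: 4 blocks summing to 5 forces exactly one block of size 2 and the rest size 1 → block sizes [2, 1, 1, 1]

Assembling the blocks gives a Jordan form
J =
  [6, 1, 0, 0, 0]
  [0, 6, 0, 0, 0]
  [0, 0, 6, 0, 0]
  [0, 0, 0, 6, 0]
  [0, 0, 0, 0, 6]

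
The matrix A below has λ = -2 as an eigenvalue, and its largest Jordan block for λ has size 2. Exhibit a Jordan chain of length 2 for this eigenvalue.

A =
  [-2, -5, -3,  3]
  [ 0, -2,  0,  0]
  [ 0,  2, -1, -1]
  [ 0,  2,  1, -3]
A Jordan chain for λ = -2 of length 2:
v_1 = (-5, 0, 2, 2)ᵀ
v_2 = (0, 1, 0, 0)ᵀ

Let N = A − (-2)·I. We want v_2 with N^2 v_2 = 0 but N^1 v_2 ≠ 0; then v_{j-1} := N · v_j for j = 2, …, 2.

Pick v_2 = (0, 1, 0, 0)ᵀ.
Then v_1 = N · v_2 = (-5, 0, 2, 2)ᵀ.

Sanity check: (A − (-2)·I) v_1 = (0, 0, 0, 0)ᵀ = 0. ✓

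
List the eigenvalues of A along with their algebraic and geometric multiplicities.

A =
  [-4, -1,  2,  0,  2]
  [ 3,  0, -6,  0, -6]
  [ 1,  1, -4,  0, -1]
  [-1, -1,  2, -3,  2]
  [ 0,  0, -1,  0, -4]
λ = -3: alg = 5, geom = 3

Step 1 — factor the characteristic polynomial to read off the algebraic multiplicities:
  χ_A(x) = (x + 3)^5

Step 2 — compute geometric multiplicities via the rank-nullity identity g(λ) = n − rank(A − λI):
  rank(A − (-3)·I) = 2, so dim ker(A − (-3)·I) = n − 2 = 3

Summary:
  λ = -3: algebraic multiplicity = 5, geometric multiplicity = 3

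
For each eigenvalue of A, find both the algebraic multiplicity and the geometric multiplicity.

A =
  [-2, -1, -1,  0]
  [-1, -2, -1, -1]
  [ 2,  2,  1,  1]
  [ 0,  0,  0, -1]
λ = -1: alg = 4, geom = 2

Step 1 — factor the characteristic polynomial to read off the algebraic multiplicities:
  χ_A(x) = (x + 1)^4

Step 2 — compute geometric multiplicities via the rank-nullity identity g(λ) = n − rank(A − λI):
  rank(A − (-1)·I) = 2, so dim ker(A − (-1)·I) = n − 2 = 2

Summary:
  λ = -1: algebraic multiplicity = 4, geometric multiplicity = 2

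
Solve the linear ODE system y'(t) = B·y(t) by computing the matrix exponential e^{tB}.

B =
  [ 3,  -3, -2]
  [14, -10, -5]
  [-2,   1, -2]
e^{tB} =
  [-t^2*exp(-3*t) + 6*t*exp(-3*t) + exp(-3*t), t^2*exp(-3*t)/2 - 3*t*exp(-3*t), t^2*exp(-3*t)/2 - 2*t*exp(-3*t)]
  [-2*t^2*exp(-3*t) + 14*t*exp(-3*t), t^2*exp(-3*t) - 7*t*exp(-3*t) + exp(-3*t), t^2*exp(-3*t) - 5*t*exp(-3*t)]
  [-2*t*exp(-3*t), t*exp(-3*t), t*exp(-3*t) + exp(-3*t)]

Strategy: write B = P · J · P⁻¹ where J is a Jordan canonical form, so e^{tB} = P · e^{tJ} · P⁻¹, and e^{tJ} can be computed block-by-block.

B has Jordan form
J =
  [-3,  1,  0]
  [ 0, -3,  1]
  [ 0,  0, -3]
(up to reordering of blocks).

Per-block formulas:
  For a 3×3 Jordan block J_3(-3): exp(t · J_3(-3)) = e^(-3t)·(I + t·N + (t^2/2)·N^2), where N is the 3×3 nilpotent shift.

After assembling e^{tJ} and conjugating by P, we get:

e^{tB} =
  [-t^2*exp(-3*t) + 6*t*exp(-3*t) + exp(-3*t), t^2*exp(-3*t)/2 - 3*t*exp(-3*t), t^2*exp(-3*t)/2 - 2*t*exp(-3*t)]
  [-2*t^2*exp(-3*t) + 14*t*exp(-3*t), t^2*exp(-3*t) - 7*t*exp(-3*t) + exp(-3*t), t^2*exp(-3*t) - 5*t*exp(-3*t)]
  [-2*t*exp(-3*t), t*exp(-3*t), t*exp(-3*t) + exp(-3*t)]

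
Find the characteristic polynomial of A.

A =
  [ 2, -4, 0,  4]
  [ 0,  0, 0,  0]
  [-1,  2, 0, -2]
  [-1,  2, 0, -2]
x^4

Expanding det(x·I − A) (e.g. by cofactor expansion or by noting that A is similar to its Jordan form J, which has the same characteristic polynomial as A) gives
  χ_A(x) = x^4
which factors as x^4. The eigenvalues (with algebraic multiplicities) are λ = 0 with multiplicity 4.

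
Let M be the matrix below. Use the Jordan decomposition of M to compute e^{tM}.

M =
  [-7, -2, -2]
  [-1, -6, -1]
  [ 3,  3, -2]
e^{tM} =
  [-2*t*exp(-5*t) + exp(-5*t), -2*t*exp(-5*t), -2*t*exp(-5*t)]
  [-t*exp(-5*t), -t*exp(-5*t) + exp(-5*t), -t*exp(-5*t)]
  [3*t*exp(-5*t), 3*t*exp(-5*t), 3*t*exp(-5*t) + exp(-5*t)]

Strategy: write M = P · J · P⁻¹ where J is a Jordan canonical form, so e^{tM} = P · e^{tJ} · P⁻¹, and e^{tJ} can be computed block-by-block.

M has Jordan form
J =
  [-5,  1,  0]
  [ 0, -5,  0]
  [ 0,  0, -5]
(up to reordering of blocks).

Per-block formulas:
  For a 1×1 block at λ = -5: exp(t · [-5]) = [e^(-5t)].
  For a 2×2 Jordan block J_2(-5): exp(t · J_2(-5)) = e^(-5t)·(I + t·N), where N is the 2×2 nilpotent shift.

After assembling e^{tJ} and conjugating by P, we get:

e^{tM} =
  [-2*t*exp(-5*t) + exp(-5*t), -2*t*exp(-5*t), -2*t*exp(-5*t)]
  [-t*exp(-5*t), -t*exp(-5*t) + exp(-5*t), -t*exp(-5*t)]
  [3*t*exp(-5*t), 3*t*exp(-5*t), 3*t*exp(-5*t) + exp(-5*t)]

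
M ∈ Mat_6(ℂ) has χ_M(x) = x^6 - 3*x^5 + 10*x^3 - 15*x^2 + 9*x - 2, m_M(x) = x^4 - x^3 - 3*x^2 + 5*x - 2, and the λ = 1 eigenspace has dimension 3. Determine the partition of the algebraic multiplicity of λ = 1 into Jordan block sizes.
Block sizes for λ = 1: [3, 1, 1]

Step 1 — from the characteristic polynomial, algebraic multiplicity of λ = 1 is 5. From dim ker(M − (1)·I) = 3, there are exactly 3 Jordan blocks for λ = 1.
Step 2 — from the minimal polynomial, the factor (x − 1)^3 tells us the largest block for λ = 1 has size 3.
Step 3 — with total size 5, 3 blocks, and largest block 3, the block sizes (in nonincreasing order) are [3, 1, 1].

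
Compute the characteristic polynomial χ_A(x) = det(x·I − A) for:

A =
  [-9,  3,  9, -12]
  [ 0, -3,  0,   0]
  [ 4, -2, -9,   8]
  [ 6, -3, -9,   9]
x^4 + 12*x^3 + 54*x^2 + 108*x + 81

Expanding det(x·I − A) (e.g. by cofactor expansion or by noting that A is similar to its Jordan form J, which has the same characteristic polynomial as A) gives
  χ_A(x) = x^4 + 12*x^3 + 54*x^2 + 108*x + 81
which factors as (x + 3)^4. The eigenvalues (with algebraic multiplicities) are λ = -3 with multiplicity 4.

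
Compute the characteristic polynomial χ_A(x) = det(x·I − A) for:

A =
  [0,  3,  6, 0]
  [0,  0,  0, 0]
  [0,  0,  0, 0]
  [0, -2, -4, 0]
x^4

Expanding det(x·I − A) (e.g. by cofactor expansion or by noting that A is similar to its Jordan form J, which has the same characteristic polynomial as A) gives
  χ_A(x) = x^4
which factors as x^4. The eigenvalues (with algebraic multiplicities) are λ = 0 with multiplicity 4.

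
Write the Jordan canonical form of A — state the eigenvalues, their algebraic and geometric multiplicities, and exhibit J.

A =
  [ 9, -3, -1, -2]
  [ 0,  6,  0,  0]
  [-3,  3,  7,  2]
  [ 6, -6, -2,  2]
J_2(6) ⊕ J_1(6) ⊕ J_1(6)

The characteristic polynomial is
  det(x·I − A) = x^4 - 24*x^3 + 216*x^2 - 864*x + 1296 = (x - 6)^4

Eigenvalues and multiplicities (the geometric multiplicity of λ is n − rank(A − λI), which equals the number of Jordan blocks for λ):
  λ = 6: algebraic multiplicity = 4, geometric multiplicity = 3

Determining the block sizes for each eigenvalue:
  λ = 6: 3 blocks summing to 4 forces exactly one block of size 2 and the rest size 1 → block sizes [2, 1, 1]

Assembling the blocks gives a Jordan form
J =
  [6, 1, 0, 0]
  [0, 6, 0, 0]
  [0, 0, 6, 0]
  [0, 0, 0, 6]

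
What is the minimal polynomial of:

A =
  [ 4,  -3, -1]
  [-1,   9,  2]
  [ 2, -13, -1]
x^3 - 12*x^2 + 48*x - 64

The characteristic polynomial is χ_A(x) = (x - 4)^3, so the eigenvalues are known. The minimal polynomial is
  m_A(x) = Π_λ (x − λ)^{k_λ}
where k_λ is the size of the *largest* Jordan block for λ (equivalently, the smallest k with (A − λI)^k v = 0 for every generalised eigenvector v of λ).

  λ = 4: largest Jordan block has size 3, contributing (x − 4)^3

So m_A(x) = (x - 4)^3 = x^3 - 12*x^2 + 48*x - 64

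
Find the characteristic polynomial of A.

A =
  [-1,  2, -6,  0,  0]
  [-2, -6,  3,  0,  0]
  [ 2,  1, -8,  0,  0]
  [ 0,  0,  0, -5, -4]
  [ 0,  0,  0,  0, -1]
x^5 + 21*x^4 + 170*x^3 + 650*x^2 + 1125*x + 625

Expanding det(x·I − A) (e.g. by cofactor expansion or by noting that A is similar to its Jordan form J, which has the same characteristic polynomial as A) gives
  χ_A(x) = x^5 + 21*x^4 + 170*x^3 + 650*x^2 + 1125*x + 625
which factors as (x + 1)*(x + 5)^4. The eigenvalues (with algebraic multiplicities) are λ = -5 with multiplicity 4, λ = -1 with multiplicity 1.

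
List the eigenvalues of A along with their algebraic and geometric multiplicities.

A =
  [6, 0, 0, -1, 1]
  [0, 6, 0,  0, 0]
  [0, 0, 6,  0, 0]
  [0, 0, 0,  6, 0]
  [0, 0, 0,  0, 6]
λ = 6: alg = 5, geom = 4

Step 1 — factor the characteristic polynomial to read off the algebraic multiplicities:
  χ_A(x) = (x - 6)^5

Step 2 — compute geometric multiplicities via the rank-nullity identity g(λ) = n − rank(A − λI):
  rank(A − (6)·I) = 1, so dim ker(A − (6)·I) = n − 1 = 4

Summary:
  λ = 6: algebraic multiplicity = 5, geometric multiplicity = 4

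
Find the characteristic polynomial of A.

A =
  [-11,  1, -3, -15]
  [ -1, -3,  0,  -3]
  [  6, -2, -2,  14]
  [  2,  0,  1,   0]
x^4 + 16*x^3 + 96*x^2 + 256*x + 256

Expanding det(x·I − A) (e.g. by cofactor expansion or by noting that A is similar to its Jordan form J, which has the same characteristic polynomial as A) gives
  χ_A(x) = x^4 + 16*x^3 + 96*x^2 + 256*x + 256
which factors as (x + 4)^4. The eigenvalues (with algebraic multiplicities) are λ = -4 with multiplicity 4.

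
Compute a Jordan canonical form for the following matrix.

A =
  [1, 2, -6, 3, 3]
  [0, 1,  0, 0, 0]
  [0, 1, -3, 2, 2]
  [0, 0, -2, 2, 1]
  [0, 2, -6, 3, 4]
J_2(1) ⊕ J_2(1) ⊕ J_1(1)

The characteristic polynomial is
  det(x·I − A) = x^5 - 5*x^4 + 10*x^3 - 10*x^2 + 5*x - 1 = (x - 1)^5

Eigenvalues and multiplicities (the geometric multiplicity of λ is n − rank(A − λI), which equals the number of Jordan blocks for λ):
  λ = 1: algebraic multiplicity = 5, geometric multiplicity = 3

Determining the block sizes for each eigenvalue:
  λ = 1: with am = 5 and gm = 3, the partition is not yet determined (e.g. several partitions of 5 into 3 parts exist). Let N = A − (1)·I. Computing rank(N^1) = 2, rank(N^2) = 0; the number of blocks of size ≥ j is rank(N^{j−1}) − rank(N^j), giving [3, 2]. So we have 2 block(s) of size 2, 1 block(s) of size 1 → block sizes [2, 2, 1]

Assembling the blocks gives a Jordan form
J =
  [1, 1, 0, 0, 0]
  [0, 1, 0, 0, 0]
  [0, 0, 1, 1, 0]
  [0, 0, 0, 1, 0]
  [0, 0, 0, 0, 1]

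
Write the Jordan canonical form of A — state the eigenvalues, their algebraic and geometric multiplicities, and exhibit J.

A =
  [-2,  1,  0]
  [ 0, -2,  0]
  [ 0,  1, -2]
J_2(-2) ⊕ J_1(-2)

The characteristic polynomial is
  det(x·I − A) = x^3 + 6*x^2 + 12*x + 8 = (x + 2)^3

Eigenvalues and multiplicities (the geometric multiplicity of λ is n − rank(A − λI), which equals the number of Jordan blocks for λ):
  λ = -2: algebraic multiplicity = 3, geometric multiplicity = 2

Determining the block sizes for each eigenvalue:
  λ = -2: 2 blocks summing to 3 forces exactly one block of size 2 and the rest size 1 → block sizes [2, 1]

Assembling the blocks gives a Jordan form
J =
  [-2,  1,  0]
  [ 0, -2,  0]
  [ 0,  0, -2]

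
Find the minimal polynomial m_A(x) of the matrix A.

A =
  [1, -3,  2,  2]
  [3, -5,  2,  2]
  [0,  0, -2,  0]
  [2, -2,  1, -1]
x^3 + 5*x^2 + 8*x + 4

The characteristic polynomial is χ_A(x) = (x + 1)*(x + 2)^3, so the eigenvalues are known. The minimal polynomial is
  m_A(x) = Π_λ (x − λ)^{k_λ}
where k_λ is the size of the *largest* Jordan block for λ (equivalently, the smallest k with (A − λI)^k v = 0 for every generalised eigenvector v of λ).

  λ = -2: largest Jordan block has size 2, contributing (x + 2)^2
  λ = -1: largest Jordan block has size 1, contributing (x + 1)

So m_A(x) = (x + 1)*(x + 2)^2 = x^3 + 5*x^2 + 8*x + 4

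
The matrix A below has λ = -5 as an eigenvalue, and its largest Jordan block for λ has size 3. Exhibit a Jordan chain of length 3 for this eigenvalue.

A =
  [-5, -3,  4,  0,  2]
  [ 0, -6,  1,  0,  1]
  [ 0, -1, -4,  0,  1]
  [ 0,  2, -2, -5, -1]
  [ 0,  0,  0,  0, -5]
A Jordan chain for λ = -5 of length 3:
v_1 = (-1, 0, 0, 0, 0)ᵀ
v_2 = (-3, -1, -1, 2, 0)ᵀ
v_3 = (0, 1, 0, 0, 0)ᵀ

Let N = A − (-5)·I. We want v_3 with N^3 v_3 = 0 but N^2 v_3 ≠ 0; then v_{j-1} := N · v_j for j = 3, …, 2.

Pick v_3 = (0, 1, 0, 0, 0)ᵀ.
Then v_2 = N · v_3 = (-3, -1, -1, 2, 0)ᵀ.
Then v_1 = N · v_2 = (-1, 0, 0, 0, 0)ᵀ.

Sanity check: (A − (-5)·I) v_1 = (0, 0, 0, 0, 0)ᵀ = 0. ✓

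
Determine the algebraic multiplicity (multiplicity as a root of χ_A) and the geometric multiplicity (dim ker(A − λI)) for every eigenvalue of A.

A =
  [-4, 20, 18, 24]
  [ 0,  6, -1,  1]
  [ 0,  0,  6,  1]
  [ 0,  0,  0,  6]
λ = -4: alg = 1, geom = 1; λ = 6: alg = 3, geom = 1

Step 1 — factor the characteristic polynomial to read off the algebraic multiplicities:
  χ_A(x) = (x - 6)^3*(x + 4)

Step 2 — compute geometric multiplicities via the rank-nullity identity g(λ) = n − rank(A − λI):
  rank(A − (-4)·I) = 3, so dim ker(A − (-4)·I) = n − 3 = 1
  rank(A − (6)·I) = 3, so dim ker(A − (6)·I) = n − 3 = 1

Summary:
  λ = -4: algebraic multiplicity = 1, geometric multiplicity = 1
  λ = 6: algebraic multiplicity = 3, geometric multiplicity = 1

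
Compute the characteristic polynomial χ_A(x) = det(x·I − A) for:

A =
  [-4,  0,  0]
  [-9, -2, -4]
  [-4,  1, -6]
x^3 + 12*x^2 + 48*x + 64

Expanding det(x·I − A) (e.g. by cofactor expansion or by noting that A is similar to its Jordan form J, which has the same characteristic polynomial as A) gives
  χ_A(x) = x^3 + 12*x^2 + 48*x + 64
which factors as (x + 4)^3. The eigenvalues (with algebraic multiplicities) are λ = -4 with multiplicity 3.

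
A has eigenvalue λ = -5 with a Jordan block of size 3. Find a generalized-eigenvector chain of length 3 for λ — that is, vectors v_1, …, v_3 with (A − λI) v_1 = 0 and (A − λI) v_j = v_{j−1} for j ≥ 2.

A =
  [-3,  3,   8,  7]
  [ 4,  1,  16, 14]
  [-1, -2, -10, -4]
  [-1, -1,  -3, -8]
A Jordan chain for λ = -5 of length 3:
v_1 = (1, 2, -1, 0)ᵀ
v_2 = (2, 4, -1, -1)ᵀ
v_3 = (1, 0, 0, 0)ᵀ

Let N = A − (-5)·I. We want v_3 with N^3 v_3 = 0 but N^2 v_3 ≠ 0; then v_{j-1} := N · v_j for j = 3, …, 2.

Pick v_3 = (1, 0, 0, 0)ᵀ.
Then v_2 = N · v_3 = (2, 4, -1, -1)ᵀ.
Then v_1 = N · v_2 = (1, 2, -1, 0)ᵀ.

Sanity check: (A − (-5)·I) v_1 = (0, 0, 0, 0)ᵀ = 0. ✓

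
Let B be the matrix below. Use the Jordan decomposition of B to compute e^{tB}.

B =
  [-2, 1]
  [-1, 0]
e^{tB} =
  [-t*exp(-t) + exp(-t), t*exp(-t)]
  [-t*exp(-t), t*exp(-t) + exp(-t)]

Strategy: write B = P · J · P⁻¹ where J is a Jordan canonical form, so e^{tB} = P · e^{tJ} · P⁻¹, and e^{tJ} can be computed block-by-block.

B has Jordan form
J =
  [-1,  1]
  [ 0, -1]
(up to reordering of blocks).

Per-block formulas:
  For a 2×2 Jordan block J_2(-1): exp(t · J_2(-1)) = e^(-1t)·(I + t·N), where N is the 2×2 nilpotent shift.

After assembling e^{tJ} and conjugating by P, we get:

e^{tB} =
  [-t*exp(-t) + exp(-t), t*exp(-t)]
  [-t*exp(-t), t*exp(-t) + exp(-t)]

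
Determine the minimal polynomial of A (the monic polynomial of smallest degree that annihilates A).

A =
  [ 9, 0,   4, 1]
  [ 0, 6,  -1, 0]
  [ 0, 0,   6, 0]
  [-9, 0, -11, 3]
x^3 - 18*x^2 + 108*x - 216

The characteristic polynomial is χ_A(x) = (x - 6)^4, so the eigenvalues are known. The minimal polynomial is
  m_A(x) = Π_λ (x − λ)^{k_λ}
where k_λ is the size of the *largest* Jordan block for λ (equivalently, the smallest k with (A − λI)^k v = 0 for every generalised eigenvector v of λ).

  λ = 6: largest Jordan block has size 3, contributing (x − 6)^3

So m_A(x) = (x - 6)^3 = x^3 - 18*x^2 + 108*x - 216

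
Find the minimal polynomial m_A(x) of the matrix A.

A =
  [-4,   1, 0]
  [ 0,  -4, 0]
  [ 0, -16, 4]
x^3 + 4*x^2 - 16*x - 64

The characteristic polynomial is χ_A(x) = (x - 4)*(x + 4)^2, so the eigenvalues are known. The minimal polynomial is
  m_A(x) = Π_λ (x − λ)^{k_λ}
where k_λ is the size of the *largest* Jordan block for λ (equivalently, the smallest k with (A − λI)^k v = 0 for every generalised eigenvector v of λ).

  λ = -4: largest Jordan block has size 2, contributing (x + 4)^2
  λ = 4: largest Jordan block has size 1, contributing (x − 4)

So m_A(x) = (x - 4)*(x + 4)^2 = x^3 + 4*x^2 - 16*x - 64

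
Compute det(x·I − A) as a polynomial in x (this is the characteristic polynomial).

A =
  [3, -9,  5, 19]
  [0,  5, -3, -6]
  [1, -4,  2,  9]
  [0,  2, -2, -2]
x^4 - 8*x^3 + 24*x^2 - 32*x + 16

Expanding det(x·I − A) (e.g. by cofactor expansion or by noting that A is similar to its Jordan form J, which has the same characteristic polynomial as A) gives
  χ_A(x) = x^4 - 8*x^3 + 24*x^2 - 32*x + 16
which factors as (x - 2)^4. The eigenvalues (with algebraic multiplicities) are λ = 2 with multiplicity 4.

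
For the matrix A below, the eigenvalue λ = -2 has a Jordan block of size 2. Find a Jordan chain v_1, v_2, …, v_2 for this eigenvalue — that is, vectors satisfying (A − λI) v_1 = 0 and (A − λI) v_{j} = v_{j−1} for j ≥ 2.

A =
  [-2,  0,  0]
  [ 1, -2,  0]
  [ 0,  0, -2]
A Jordan chain for λ = -2 of length 2:
v_1 = (0, 1, 0)ᵀ
v_2 = (1, 0, 0)ᵀ

Let N = A − (-2)·I. We want v_2 with N^2 v_2 = 0 but N^1 v_2 ≠ 0; then v_{j-1} := N · v_j for j = 2, …, 2.

Pick v_2 = (1, 0, 0)ᵀ.
Then v_1 = N · v_2 = (0, 1, 0)ᵀ.

Sanity check: (A − (-2)·I) v_1 = (0, 0, 0)ᵀ = 0. ✓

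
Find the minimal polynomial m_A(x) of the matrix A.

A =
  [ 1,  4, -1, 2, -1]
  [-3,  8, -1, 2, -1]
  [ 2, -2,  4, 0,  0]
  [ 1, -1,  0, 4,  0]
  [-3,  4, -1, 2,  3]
x^2 - 8*x + 16

The characteristic polynomial is χ_A(x) = (x - 4)^5, so the eigenvalues are known. The minimal polynomial is
  m_A(x) = Π_λ (x − λ)^{k_λ}
where k_λ is the size of the *largest* Jordan block for λ (equivalently, the smallest k with (A − λI)^k v = 0 for every generalised eigenvector v of λ).

  λ = 4: largest Jordan block has size 2, contributing (x − 4)^2

So m_A(x) = (x - 4)^2 = x^2 - 8*x + 16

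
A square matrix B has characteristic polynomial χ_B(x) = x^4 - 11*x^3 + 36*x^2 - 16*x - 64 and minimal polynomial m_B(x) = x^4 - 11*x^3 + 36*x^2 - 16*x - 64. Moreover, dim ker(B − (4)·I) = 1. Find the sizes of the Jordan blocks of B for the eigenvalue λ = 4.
Block sizes for λ = 4: [3]

Step 1 — from the characteristic polynomial, algebraic multiplicity of λ = 4 is 3. From dim ker(B − (4)·I) = 1, there are exactly 1 Jordan blocks for λ = 4.
Step 2 — from the minimal polynomial, the factor (x − 4)^3 tells us the largest block for λ = 4 has size 3.
Step 3 — with total size 3, 1 blocks, and largest block 3, the block sizes (in nonincreasing order) are [3].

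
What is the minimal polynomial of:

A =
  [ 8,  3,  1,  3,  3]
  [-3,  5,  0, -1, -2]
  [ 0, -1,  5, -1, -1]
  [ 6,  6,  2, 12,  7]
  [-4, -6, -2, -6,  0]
x^3 - 18*x^2 + 108*x - 216

The characteristic polynomial is χ_A(x) = (x - 6)^5, so the eigenvalues are known. The minimal polynomial is
  m_A(x) = Π_λ (x − λ)^{k_λ}
where k_λ is the size of the *largest* Jordan block for λ (equivalently, the smallest k with (A − λI)^k v = 0 for every generalised eigenvector v of λ).

  λ = 6: largest Jordan block has size 3, contributing (x − 6)^3

So m_A(x) = (x - 6)^3 = x^3 - 18*x^2 + 108*x - 216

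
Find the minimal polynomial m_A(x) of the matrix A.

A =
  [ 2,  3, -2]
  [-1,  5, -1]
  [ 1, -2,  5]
x^3 - 12*x^2 + 48*x - 64

The characteristic polynomial is χ_A(x) = (x - 4)^3, so the eigenvalues are known. The minimal polynomial is
  m_A(x) = Π_λ (x − λ)^{k_λ}
where k_λ is the size of the *largest* Jordan block for λ (equivalently, the smallest k with (A − λI)^k v = 0 for every generalised eigenvector v of λ).

  λ = 4: largest Jordan block has size 3, contributing (x − 4)^3

So m_A(x) = (x - 4)^3 = x^3 - 12*x^2 + 48*x - 64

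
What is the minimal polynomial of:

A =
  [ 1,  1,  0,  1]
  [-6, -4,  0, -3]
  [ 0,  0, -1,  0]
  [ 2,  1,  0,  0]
x^2 + 2*x + 1

The characteristic polynomial is χ_A(x) = (x + 1)^4, so the eigenvalues are known. The minimal polynomial is
  m_A(x) = Π_λ (x − λ)^{k_λ}
where k_λ is the size of the *largest* Jordan block for λ (equivalently, the smallest k with (A − λI)^k v = 0 for every generalised eigenvector v of λ).

  λ = -1: largest Jordan block has size 2, contributing (x + 1)^2

So m_A(x) = (x + 1)^2 = x^2 + 2*x + 1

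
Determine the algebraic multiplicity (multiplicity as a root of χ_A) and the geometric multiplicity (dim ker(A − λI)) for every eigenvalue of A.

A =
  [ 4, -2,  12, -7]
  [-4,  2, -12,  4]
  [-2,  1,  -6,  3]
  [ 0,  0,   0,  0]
λ = 0: alg = 4, geom = 2

Step 1 — factor the characteristic polynomial to read off the algebraic multiplicities:
  χ_A(x) = x^4

Step 2 — compute geometric multiplicities via the rank-nullity identity g(λ) = n − rank(A − λI):
  rank(A − (0)·I) = 2, so dim ker(A − (0)·I) = n − 2 = 2

Summary:
  λ = 0: algebraic multiplicity = 4, geometric multiplicity = 2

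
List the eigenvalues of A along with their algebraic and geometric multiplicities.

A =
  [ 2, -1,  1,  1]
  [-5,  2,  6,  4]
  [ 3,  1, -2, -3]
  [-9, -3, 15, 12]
λ = 3: alg = 3, geom = 1; λ = 5: alg = 1, geom = 1

Step 1 — factor the characteristic polynomial to read off the algebraic multiplicities:
  χ_A(x) = (x - 5)*(x - 3)^3

Step 2 — compute geometric multiplicities via the rank-nullity identity g(λ) = n − rank(A − λI):
  rank(A − (3)·I) = 3, so dim ker(A − (3)·I) = n − 3 = 1
  rank(A − (5)·I) = 3, so dim ker(A − (5)·I) = n − 3 = 1

Summary:
  λ = 3: algebraic multiplicity = 3, geometric multiplicity = 1
  λ = 5: algebraic multiplicity = 1, geometric multiplicity = 1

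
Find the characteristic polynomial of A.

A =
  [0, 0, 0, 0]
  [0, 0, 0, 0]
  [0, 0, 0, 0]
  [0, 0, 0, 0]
x^4

Expanding det(x·I − A) (e.g. by cofactor expansion or by noting that A is similar to its Jordan form J, which has the same characteristic polynomial as A) gives
  χ_A(x) = x^4
which factors as x^4. The eigenvalues (with algebraic multiplicities) are λ = 0 with multiplicity 4.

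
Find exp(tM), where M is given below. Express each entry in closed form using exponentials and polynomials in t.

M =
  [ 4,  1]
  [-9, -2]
e^{tM} =
  [3*t*exp(t) + exp(t), t*exp(t)]
  [-9*t*exp(t), -3*t*exp(t) + exp(t)]

Strategy: write M = P · J · P⁻¹ where J is a Jordan canonical form, so e^{tM} = P · e^{tJ} · P⁻¹, and e^{tJ} can be computed block-by-block.

M has Jordan form
J =
  [1, 1]
  [0, 1]
(up to reordering of blocks).

Per-block formulas:
  For a 2×2 Jordan block J_2(1): exp(t · J_2(1)) = e^(1t)·(I + t·N), where N is the 2×2 nilpotent shift.

After assembling e^{tJ} and conjugating by P, we get:

e^{tM} =
  [3*t*exp(t) + exp(t), t*exp(t)]
  [-9*t*exp(t), -3*t*exp(t) + exp(t)]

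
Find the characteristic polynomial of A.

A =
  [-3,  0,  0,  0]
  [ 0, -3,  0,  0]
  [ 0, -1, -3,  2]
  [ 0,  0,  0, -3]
x^4 + 12*x^3 + 54*x^2 + 108*x + 81

Expanding det(x·I − A) (e.g. by cofactor expansion or by noting that A is similar to its Jordan form J, which has the same characteristic polynomial as A) gives
  χ_A(x) = x^4 + 12*x^3 + 54*x^2 + 108*x + 81
which factors as (x + 3)^4. The eigenvalues (with algebraic multiplicities) are λ = -3 with multiplicity 4.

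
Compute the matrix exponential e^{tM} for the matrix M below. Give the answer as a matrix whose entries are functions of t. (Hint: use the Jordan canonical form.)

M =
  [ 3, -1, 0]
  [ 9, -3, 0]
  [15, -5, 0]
e^{tM} =
  [3*t + 1, -t, 0]
  [9*t, 1 - 3*t, 0]
  [15*t, -5*t, 1]

Strategy: write M = P · J · P⁻¹ where J is a Jordan canonical form, so e^{tM} = P · e^{tJ} · P⁻¹, and e^{tJ} can be computed block-by-block.

M has Jordan form
J =
  [0, 1, 0]
  [0, 0, 0]
  [0, 0, 0]
(up to reordering of blocks).

Per-block formulas:
  For a 2×2 Jordan block J_2(0): exp(t · J_2(0)) = e^(0t)·(I + t·N), where N is the 2×2 nilpotent shift.
  For a 1×1 block at λ = 0: exp(t · [0]) = [e^(0t)].

After assembling e^{tJ} and conjugating by P, we get:

e^{tM} =
  [3*t + 1, -t, 0]
  [9*t, 1 - 3*t, 0]
  [15*t, -5*t, 1]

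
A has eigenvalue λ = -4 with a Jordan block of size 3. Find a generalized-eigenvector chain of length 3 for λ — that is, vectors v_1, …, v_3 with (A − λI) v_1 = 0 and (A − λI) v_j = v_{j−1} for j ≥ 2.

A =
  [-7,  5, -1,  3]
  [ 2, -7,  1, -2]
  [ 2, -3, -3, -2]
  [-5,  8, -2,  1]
A Jordan chain for λ = -4 of length 3:
v_1 = (2, 0, 0, 2)ᵀ
v_2 = (-3, 2, 2, -5)ᵀ
v_3 = (1, 0, 0, 0)ᵀ

Let N = A − (-4)·I. We want v_3 with N^3 v_3 = 0 but N^2 v_3 ≠ 0; then v_{j-1} := N · v_j for j = 3, …, 2.

Pick v_3 = (1, 0, 0, 0)ᵀ.
Then v_2 = N · v_3 = (-3, 2, 2, -5)ᵀ.
Then v_1 = N · v_2 = (2, 0, 0, 2)ᵀ.

Sanity check: (A − (-4)·I) v_1 = (0, 0, 0, 0)ᵀ = 0. ✓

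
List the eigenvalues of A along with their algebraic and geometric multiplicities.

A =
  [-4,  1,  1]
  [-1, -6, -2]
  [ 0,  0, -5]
λ = -5: alg = 3, geom = 1

Step 1 — factor the characteristic polynomial to read off the algebraic multiplicities:
  χ_A(x) = (x + 5)^3

Step 2 — compute geometric multiplicities via the rank-nullity identity g(λ) = n − rank(A − λI):
  rank(A − (-5)·I) = 2, so dim ker(A − (-5)·I) = n − 2 = 1

Summary:
  λ = -5: algebraic multiplicity = 3, geometric multiplicity = 1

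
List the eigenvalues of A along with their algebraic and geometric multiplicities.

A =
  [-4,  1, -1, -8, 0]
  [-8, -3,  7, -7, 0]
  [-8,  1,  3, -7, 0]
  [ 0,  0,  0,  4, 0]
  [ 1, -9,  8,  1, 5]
λ = -4: alg = 2, geom = 1; λ = 4: alg = 2, geom = 1; λ = 5: alg = 1, geom = 1

Step 1 — factor the characteristic polynomial to read off the algebraic multiplicities:
  χ_A(x) = (x - 5)*(x - 4)^2*(x + 4)^2

Step 2 — compute geometric multiplicities via the rank-nullity identity g(λ) = n − rank(A − λI):
  rank(A − (-4)·I) = 4, so dim ker(A − (-4)·I) = n − 4 = 1
  rank(A − (4)·I) = 4, so dim ker(A − (4)·I) = n − 4 = 1
  rank(A − (5)·I) = 4, so dim ker(A − (5)·I) = n − 4 = 1

Summary:
  λ = -4: algebraic multiplicity = 2, geometric multiplicity = 1
  λ = 4: algebraic multiplicity = 2, geometric multiplicity = 1
  λ = 5: algebraic multiplicity = 1, geometric multiplicity = 1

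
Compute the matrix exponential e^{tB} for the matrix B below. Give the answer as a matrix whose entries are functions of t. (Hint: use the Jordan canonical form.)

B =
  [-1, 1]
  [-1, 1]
e^{tB} =
  [1 - t, t]
  [-t, t + 1]

Strategy: write B = P · J · P⁻¹ where J is a Jordan canonical form, so e^{tB} = P · e^{tJ} · P⁻¹, and e^{tJ} can be computed block-by-block.

B has Jordan form
J =
  [0, 1]
  [0, 0]
(up to reordering of blocks).

Per-block formulas:
  For a 2×2 Jordan block J_2(0): exp(t · J_2(0)) = e^(0t)·(I + t·N), where N is the 2×2 nilpotent shift.

After assembling e^{tJ} and conjugating by P, we get:

e^{tB} =
  [1 - t, t]
  [-t, t + 1]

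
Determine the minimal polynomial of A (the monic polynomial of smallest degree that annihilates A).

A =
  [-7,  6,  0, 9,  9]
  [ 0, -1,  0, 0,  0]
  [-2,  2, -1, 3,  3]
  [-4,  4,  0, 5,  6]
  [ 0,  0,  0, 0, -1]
x^2 + 2*x + 1

The characteristic polynomial is χ_A(x) = (x + 1)^5, so the eigenvalues are known. The minimal polynomial is
  m_A(x) = Π_λ (x − λ)^{k_λ}
where k_λ is the size of the *largest* Jordan block for λ (equivalently, the smallest k with (A − λI)^k v = 0 for every generalised eigenvector v of λ).

  λ = -1: largest Jordan block has size 2, contributing (x + 1)^2

So m_A(x) = (x + 1)^2 = x^2 + 2*x + 1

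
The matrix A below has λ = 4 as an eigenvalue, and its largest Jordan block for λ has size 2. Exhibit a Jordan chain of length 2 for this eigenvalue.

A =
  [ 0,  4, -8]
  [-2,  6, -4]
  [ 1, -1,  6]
A Jordan chain for λ = 4 of length 2:
v_1 = (-4, -2, 1)ᵀ
v_2 = (1, 0, 0)ᵀ

Let N = A − (4)·I. We want v_2 with N^2 v_2 = 0 but N^1 v_2 ≠ 0; then v_{j-1} := N · v_j for j = 2, …, 2.

Pick v_2 = (1, 0, 0)ᵀ.
Then v_1 = N · v_2 = (-4, -2, 1)ᵀ.

Sanity check: (A − (4)·I) v_1 = (0, 0, 0)ᵀ = 0. ✓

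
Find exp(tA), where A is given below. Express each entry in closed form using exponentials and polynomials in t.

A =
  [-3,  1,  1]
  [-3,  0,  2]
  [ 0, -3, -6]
e^{tA} =
  [-3*t^2*exp(-3*t)/2 + exp(-3*t), t*exp(-3*t), -t^2*exp(-3*t)/2 + t*exp(-3*t)]
  [-9*t^2*exp(-3*t)/2 - 3*t*exp(-3*t), 3*t*exp(-3*t) + exp(-3*t), -3*t^2*exp(-3*t)/2 + 2*t*exp(-3*t)]
  [9*t^2*exp(-3*t)/2, -3*t*exp(-3*t), 3*t^2*exp(-3*t)/2 - 3*t*exp(-3*t) + exp(-3*t)]

Strategy: write A = P · J · P⁻¹ where J is a Jordan canonical form, so e^{tA} = P · e^{tJ} · P⁻¹, and e^{tJ} can be computed block-by-block.

A has Jordan form
J =
  [-3,  1,  0]
  [ 0, -3,  1]
  [ 0,  0, -3]
(up to reordering of blocks).

Per-block formulas:
  For a 3×3 Jordan block J_3(-3): exp(t · J_3(-3)) = e^(-3t)·(I + t·N + (t^2/2)·N^2), where N is the 3×3 nilpotent shift.

After assembling e^{tJ} and conjugating by P, we get:

e^{tA} =
  [-3*t^2*exp(-3*t)/2 + exp(-3*t), t*exp(-3*t), -t^2*exp(-3*t)/2 + t*exp(-3*t)]
  [-9*t^2*exp(-3*t)/2 - 3*t*exp(-3*t), 3*t*exp(-3*t) + exp(-3*t), -3*t^2*exp(-3*t)/2 + 2*t*exp(-3*t)]
  [9*t^2*exp(-3*t)/2, -3*t*exp(-3*t), 3*t^2*exp(-3*t)/2 - 3*t*exp(-3*t) + exp(-3*t)]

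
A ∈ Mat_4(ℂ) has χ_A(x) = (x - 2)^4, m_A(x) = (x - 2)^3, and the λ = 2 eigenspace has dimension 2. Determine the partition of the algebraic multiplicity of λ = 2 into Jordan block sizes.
Block sizes for λ = 2: [3, 1]

Step 1 — from the characteristic polynomial, algebraic multiplicity of λ = 2 is 4. From dim ker(A − (2)·I) = 2, there are exactly 2 Jordan blocks for λ = 2.
Step 2 — from the minimal polynomial, the factor (x − 2)^3 tells us the largest block for λ = 2 has size 3.
Step 3 — with total size 4, 2 blocks, and largest block 3, the block sizes (in nonincreasing order) are [3, 1].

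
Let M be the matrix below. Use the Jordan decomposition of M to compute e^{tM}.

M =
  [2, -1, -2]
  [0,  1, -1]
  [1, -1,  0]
e^{tM} =
  [-t^2*exp(t)/2 + t*exp(t) + exp(t), t^2*exp(t)/2 - t*exp(t), t^2*exp(t)/2 - 2*t*exp(t)]
  [-t^2*exp(t)/2, t^2*exp(t)/2 + exp(t), t^2*exp(t)/2 - t*exp(t)]
  [t*exp(t), -t*exp(t), -t*exp(t) + exp(t)]

Strategy: write M = P · J · P⁻¹ where J is a Jordan canonical form, so e^{tM} = P · e^{tJ} · P⁻¹, and e^{tJ} can be computed block-by-block.

M has Jordan form
J =
  [1, 1, 0]
  [0, 1, 1]
  [0, 0, 1]
(up to reordering of blocks).

Per-block formulas:
  For a 3×3 Jordan block J_3(1): exp(t · J_3(1)) = e^(1t)·(I + t·N + (t^2/2)·N^2), where N is the 3×3 nilpotent shift.

After assembling e^{tJ} and conjugating by P, we get:

e^{tM} =
  [-t^2*exp(t)/2 + t*exp(t) + exp(t), t^2*exp(t)/2 - t*exp(t), t^2*exp(t)/2 - 2*t*exp(t)]
  [-t^2*exp(t)/2, t^2*exp(t)/2 + exp(t), t^2*exp(t)/2 - t*exp(t)]
  [t*exp(t), -t*exp(t), -t*exp(t) + exp(t)]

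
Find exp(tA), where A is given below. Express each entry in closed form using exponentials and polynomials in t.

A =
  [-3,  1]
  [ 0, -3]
e^{tA} =
  [exp(-3*t), t*exp(-3*t)]
  [0, exp(-3*t)]

Strategy: write A = P · J · P⁻¹ where J is a Jordan canonical form, so e^{tA} = P · e^{tJ} · P⁻¹, and e^{tJ} can be computed block-by-block.

A has Jordan form
J =
  [-3,  1]
  [ 0, -3]
(up to reordering of blocks).

Per-block formulas:
  For a 2×2 Jordan block J_2(-3): exp(t · J_2(-3)) = e^(-3t)·(I + t·N), where N is the 2×2 nilpotent shift.

After assembling e^{tJ} and conjugating by P, we get:

e^{tA} =
  [exp(-3*t), t*exp(-3*t)]
  [0, exp(-3*t)]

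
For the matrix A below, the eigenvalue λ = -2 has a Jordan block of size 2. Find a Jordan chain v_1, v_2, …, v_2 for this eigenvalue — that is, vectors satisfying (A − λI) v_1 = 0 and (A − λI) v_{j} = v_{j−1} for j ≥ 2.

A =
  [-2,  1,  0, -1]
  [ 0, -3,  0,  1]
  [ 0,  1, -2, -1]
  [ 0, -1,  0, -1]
A Jordan chain for λ = -2 of length 2:
v_1 = (1, -1, 1, -1)ᵀ
v_2 = (0, 1, 0, 0)ᵀ

Let N = A − (-2)·I. We want v_2 with N^2 v_2 = 0 but N^1 v_2 ≠ 0; then v_{j-1} := N · v_j for j = 2, …, 2.

Pick v_2 = (0, 1, 0, 0)ᵀ.
Then v_1 = N · v_2 = (1, -1, 1, -1)ᵀ.

Sanity check: (A − (-2)·I) v_1 = (0, 0, 0, 0)ᵀ = 0. ✓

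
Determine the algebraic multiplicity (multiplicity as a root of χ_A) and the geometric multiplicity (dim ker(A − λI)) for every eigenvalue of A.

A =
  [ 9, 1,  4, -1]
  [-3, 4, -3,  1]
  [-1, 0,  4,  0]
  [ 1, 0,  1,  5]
λ = 5: alg = 2, geom = 2; λ = 6: alg = 2, geom = 1

Step 1 — factor the characteristic polynomial to read off the algebraic multiplicities:
  χ_A(x) = (x - 6)^2*(x - 5)^2

Step 2 — compute geometric multiplicities via the rank-nullity identity g(λ) = n − rank(A − λI):
  rank(A − (5)·I) = 2, so dim ker(A − (5)·I) = n − 2 = 2
  rank(A − (6)·I) = 3, so dim ker(A − (6)·I) = n − 3 = 1

Summary:
  λ = 5: algebraic multiplicity = 2, geometric multiplicity = 2
  λ = 6: algebraic multiplicity = 2, geometric multiplicity = 1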